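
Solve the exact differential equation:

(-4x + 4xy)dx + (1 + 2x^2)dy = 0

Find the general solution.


Check exactness: ∂M/∂y = 4x and ∂N/∂x = 4x; equal, so the equation is exact.
Integrate M with respect to x (treating y as constant): ∫M dx = -2x^2 + 2x^2y + h(y).
Differentiate w.r.t. y and set equal to N: the x-dependent terms already match, leaving h'(y) = 1. Integrate: h(y) = y.
So F(x,y) = -2x^2 + y + 2x^2y.
General solution: -2x^2 + y + 2x^2y = C.


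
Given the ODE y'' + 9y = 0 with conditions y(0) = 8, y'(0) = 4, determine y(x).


Characteristic roots of r² + 9 = 0 are ±3i, so y = C₁cos(3x) + C₂sin(3x).
Apply y(0) = 8: C₁ = 8. Differentiate and apply y'(0) = 4: 3·C₂ = 4, so C₂ = 4/3.
Particular solution: y = 8cos(3x) + (4/3)sin(3x).


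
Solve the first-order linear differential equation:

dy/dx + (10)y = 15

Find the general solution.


P(x) = 10, Q(x) = 15; integrating factor μ = e^(10x).
(μ y)' = 15e^(10x) ⇒ μ y = (3/2)e^(10x) + C.
Divide by μ: y = 3/2 + Ce^(-10x).


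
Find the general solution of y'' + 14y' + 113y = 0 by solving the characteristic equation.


Characteristic equation: r² + 14r + 113 = 0.
Discriminant is negative; roots r = -7 ± 8i (complex conjugate pair).
General solution uses e^(α x)(C₁ cos(β x) + C₂ sin(β x)): y = e^(-7x)(C₁cos(8x) + C₂sin(8x)).


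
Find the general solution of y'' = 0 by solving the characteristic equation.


Characteristic equation: r² = 0, i.e. (r - 0)² = 0.
Repeated root r = 0; include an x factor for the second linearly independent solution.
General solution: y = C₁ + C₂x.


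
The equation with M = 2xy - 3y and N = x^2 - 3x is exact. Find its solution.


Check exactness: ∂M/∂y = 2x - 3 and ∂N/∂x = 2x - 3; equal, so the equation is exact.
Integrate M with respect to x (treating y as constant): ∫M dx = x^2y - 3xy + h(y).
Differentiate w.r.t. y and set equal to N: all terms match, so h'(y) = 0 and h is a constant absorbed into C.
General solution: x^2y - 3xy = C.


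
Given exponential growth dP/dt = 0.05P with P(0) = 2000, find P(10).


The ODE dP/dt = 0.05P has solution P(t) = P(0)e^(0.05t).
Substitute P(0) = 2000 and t = 10: P(10) = 2000 e^(0.50) ≈ 3297.


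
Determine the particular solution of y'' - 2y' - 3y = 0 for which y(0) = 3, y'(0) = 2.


Characteristic roots of r² - 2r - 3 = 0 are 3, -1.
General solution y = c₁ e^(3x) + c₂ e^(-x).
Apply y(0) = 3: c₁ + c₂ = 3. Apply y'(0) = 2: 3 c₁ - 1 c₂ = 2.
Solve: c₁ = 5/4, c₂ = 7/4.
Particular solution: y = (5/4)e^(3x) + (7/4)e^(-x).


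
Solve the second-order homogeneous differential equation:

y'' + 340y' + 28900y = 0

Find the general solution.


Characteristic equation: r² + 340r + 28900 = 0, i.e. (r + 170)² = 0.
Repeated root r = -170; include an x factor for the second linearly independent solution.
General solution: y = (C₁ + C₂x)e^(-170x).


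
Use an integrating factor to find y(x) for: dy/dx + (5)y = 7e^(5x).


P(x) = 5 ⇒ μ = e^(5x).
(μ y)' = 7e^(10x) ⇒ μ y = (7/10)e^(10x) + C.
Divide by μ: y = (7/10)e^(5x) + Ce^(-5x).


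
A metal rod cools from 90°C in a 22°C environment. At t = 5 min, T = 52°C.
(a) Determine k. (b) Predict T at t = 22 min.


Newton's law: T(t) = T_a + (T₀ - T_a)e^(-kt).
(a) Use T(5) = 52: (52 - 22)/(90 - 22) = e^(-k·5), so k = -ln(0.441)/5 ≈ 0.1637.
(b) Apply k to t = 22: T(22) = 22 + (68)e^(-3.601) ≈ 23.9°C.


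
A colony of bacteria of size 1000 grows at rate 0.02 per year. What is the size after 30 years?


The ODE dP/dt = 0.02P has solution P(t) = P(0)e^(0.02t).
Substitute P(0) = 1000 and t = 30: P(30) = 1000 e^(0.60) ≈ 1822.


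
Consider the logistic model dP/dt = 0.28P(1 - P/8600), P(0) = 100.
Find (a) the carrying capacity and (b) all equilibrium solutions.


Logistic ODE dP/dt = 0.28P(1 - P/8600) has equilibria where dP/dt = 0, i.e. P = 0 or P = 8600.
The coefficient (1 - P/K) = 0 when P = K, identifying K = 8600 as the carrying capacity.
(a) K = 8600; (b) equilibria P = 0 and P = 8600.


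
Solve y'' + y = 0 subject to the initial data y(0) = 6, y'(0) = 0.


Characteristic roots of r² + 1 = 0 are ±1i, so y = C₁cos(x) + C₂sin(x).
Apply y(0) = 6: C₁ = 6. Differentiate and apply y'(0) = 0: 1·C₂ = 0, so C₂ = 0.
Particular solution: y = 6cos(x).


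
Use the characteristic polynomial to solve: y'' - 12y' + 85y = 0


Characteristic equation: r² - 12r + 85 = 0.
Discriminant is negative; roots r = 6 ± 7i (complex conjugate pair).
General solution uses e^(α x)(C₁ cos(β x) + C₂ sin(β x)): y = e^(6x)(C₁cos(7x) + C₂sin(7x)).


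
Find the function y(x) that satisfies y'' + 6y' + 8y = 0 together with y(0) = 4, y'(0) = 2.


Characteristic roots of r² + 6r + 8 = 0 are -2, -4.
General solution y = c₁ e^(-2x) + c₂ e^(-4x).
Apply y(0) = 4: c₁ + c₂ = 4. Apply y'(0) = 2: -2 c₁ - 4 c₂ = 2.
Solve: c₁ = 9, c₂ = -5.
Particular solution: y = 9e^(-2x) - 5e^(-4x).


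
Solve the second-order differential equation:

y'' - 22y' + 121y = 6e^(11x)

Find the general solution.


Characteristic polynomial (r - 11)² = 0; repeated root r = 11.
y_h = (C₁ + C₂x)e^(11x). Forcing matches the repeated root (resonance), so try y_p = Ax² e^(11x).
Substitute and solve for A: 2A = 6, so A = 3.
General solution: y = (C₁ + C₂x + 3x²)e^(11x).


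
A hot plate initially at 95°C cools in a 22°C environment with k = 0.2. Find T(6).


Newton's law: dT/dt = -k(T - T_a) has solution T(t) = T_a + (T₀ - T_a)e^(-kt).
Plug in T_a = 22, T₀ = 95, k = 0.2, t = 6: T(6) = 22 + (73)e^(-1.20) ≈ 44.0°C.


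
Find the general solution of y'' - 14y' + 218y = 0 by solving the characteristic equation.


Characteristic equation: r² - 14r + 218 = 0.
Discriminant is negative; roots r = 7 ± 13i (complex conjugate pair).
General solution uses e^(α x)(C₁ cos(β x) + C₂ sin(β x)): y = e^(7x)(C₁cos(13x) + C₂sin(13x)).


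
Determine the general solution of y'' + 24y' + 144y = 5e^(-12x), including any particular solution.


Characteristic polynomial (r + 12)² = 0; repeated root r = -12.
y_h = (C₁ + C₂x)e^(-12x). Forcing matches the repeated root (resonance), so try y_p = Ax² e^(-12x).
Substitute and solve for A: 2A = 5, so A = 5/2.
General solution: y = (C₁ + C₂x + (5/2)x²)e^(-12x).


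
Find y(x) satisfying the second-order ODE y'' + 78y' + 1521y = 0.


Characteristic equation: r² + 78r + 1521 = 0, i.e. (r + 39)² = 0.
Repeated root r = -39; include an x factor for the second linearly independent solution.
General solution: y = (C₁ + C₂x)e^(-39x).


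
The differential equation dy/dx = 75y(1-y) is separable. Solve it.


Separate: dy/[y(1-y)] = 75 dx.
Partial fractions: 1/[y(1-y)] = 1/y + 1/(1-y).
Integrate: ln|y/(1-y)| = 75x + C₀.
Solve for y: y = 1/(1 + Ce^(-75x)).


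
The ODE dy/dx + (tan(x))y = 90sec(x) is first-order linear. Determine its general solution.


P(x) = tan(x) ⇒ μ = e^(∫tan(x)dx) = sec(x).
(sec(x) y)' = 90sec²(x) ⇒ sec(x) y = 90tan(x) + C.
Multiply by cos(x): y = 90sin(x) + C·cos(x).


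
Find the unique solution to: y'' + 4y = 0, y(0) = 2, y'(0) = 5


Characteristic roots of r² + 4 = 0 are ±2i, so y = C₁cos(2x) + C₂sin(2x).
Apply y(0) = 2: C₁ = 2. Differentiate and apply y'(0) = 5: 2·C₂ = 5, so C₂ = 5/2.
Particular solution: y = 2cos(2x) + (5/2)sin(2x).


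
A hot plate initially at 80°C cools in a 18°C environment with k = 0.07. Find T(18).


Newton's law: dT/dt = -k(T - T_a) has solution T(t) = T_a + (T₀ - T_a)e^(-kt).
Plug in T_a = 18, T₀ = 80, k = 0.07, t = 18: T(18) = 18 + (62)e^(-1.26) ≈ 35.6°C.


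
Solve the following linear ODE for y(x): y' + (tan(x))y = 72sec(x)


P(x) = tan(x) ⇒ μ = e^(∫tan(x)dx) = sec(x).
(sec(x) y)' = 72sec²(x) ⇒ sec(x) y = 72tan(x) + C.
Multiply by cos(x): y = 72sin(x) + C·cos(x).


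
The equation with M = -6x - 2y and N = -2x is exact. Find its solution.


Check exactness: ∂M/∂y = -2 and ∂N/∂x = -2; equal, so the equation is exact.
Integrate M with respect to x (treating y as constant): ∫M dx = -3x^2 - 2xy + h(y).
Differentiate w.r.t. y and set equal to N: all terms match, so h'(y) = 0 and h is a constant absorbed into C.
General solution: -3x^2 - 2xy = C.


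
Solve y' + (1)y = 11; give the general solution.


P(x) = 1, Q(x) = 11; integrating factor μ = e^(x).
(μ y)' = 11e^(x) ⇒ μ y = 11e^(x) + C.
Divide by μ: y = 11 + Ce^(-x).


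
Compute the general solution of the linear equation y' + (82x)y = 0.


P(x) = 82x ⇒ μ = e^(41x²).
Q(x) = 0 so μ y is constant: y = Ce^(-41x²).


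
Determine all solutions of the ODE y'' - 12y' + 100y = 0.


Characteristic equation: r² - 12r + 100 = 0.
Discriminant is negative; roots r = 6 ± 8i (complex conjugate pair).
General solution uses e^(α x)(C₁ cos(β x) + C₂ sin(β x)): y = e^(6x)(C₁cos(8x) + C₂sin(8x)).


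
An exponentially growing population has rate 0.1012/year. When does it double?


Exponential growth: P(t) = P₀ e^(0.1012t). Set P(t)/P₀ = 2: e^(0.1012t) = 2.
Solve: t = ln(2)/0.1012 ≈ 6.85 years.


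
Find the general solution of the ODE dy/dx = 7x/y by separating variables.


Separate variables: y dy = 7x dx.
Integrate both sides: y²/2 = (7/2)x^2 + C₀.
Multiply by 2: y² = 7x^2 + C.


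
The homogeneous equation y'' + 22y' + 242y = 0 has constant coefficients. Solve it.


Characteristic equation: r² + 22r + 242 = 0.
Discriminant is negative; roots r = -11 ± 11i (complex conjugate pair).
General solution uses e^(α x)(C₁ cos(β x) + C₂ sin(β x)): y = e^(-11x)(C₁cos(11x) + C₂sin(11x)).


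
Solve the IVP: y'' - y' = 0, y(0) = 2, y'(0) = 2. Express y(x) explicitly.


Characteristic roots of r² - r = 0 are 0, 1.
General solution y = c₁ + c₂ e^(x).
Apply y(0) = 2: c₁ + c₂ = 2. Apply y'(0) = 2: 0 c₁ + 1 c₂ = 2.
Solve: c₁ = 0, c₂ = 2.
Particular solution: y = 0 + 2e^(x).


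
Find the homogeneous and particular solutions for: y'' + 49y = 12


Homogeneous part: r² + 49 = 0 ⇒ r = ±7i, so y_h = C₁cos(7x) + C₂sin(7x).
Try constant y_p = A; plug in: 49A = 12 ⇒ A = 12/49.
General solution: y = C₁cos(7x) + C₂sin(7x) + 12/49.


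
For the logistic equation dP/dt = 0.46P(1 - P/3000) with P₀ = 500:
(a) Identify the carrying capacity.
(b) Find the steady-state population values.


Logistic ODE dP/dt = 0.46P(1 - P/3000) has equilibria where dP/dt = 0, i.e. P = 0 or P = 3000.
The coefficient (1 - P/K) = 0 when P = K, identifying K = 3000 as the carrying capacity.
(a) K = 3000; (b) equilibria P = 0 and P = 3000.


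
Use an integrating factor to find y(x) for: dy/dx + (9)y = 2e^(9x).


P(x) = 9 ⇒ μ = e^(9x).
(μ y)' = 2e^(18x) ⇒ μ y = (2/18)e^(18x) + C.
Divide by μ: y = (1/9)e^(9x) + Ce^(-9x).


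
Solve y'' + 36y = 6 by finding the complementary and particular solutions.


Homogeneous part: r² + 36 = 0 ⇒ r = ±6i, so y_h = C₁cos(6x) + C₂sin(6x).
Try constant y_p = A; plug in: 36A = 6 ⇒ A = 1/6.
General solution: y = C₁cos(6x) + C₂sin(6x) + 1/6.


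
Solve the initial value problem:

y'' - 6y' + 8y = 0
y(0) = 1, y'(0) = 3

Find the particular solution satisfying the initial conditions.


Characteristic roots of r² - 6r + 8 = 0 are 4, 2.
General solution y = c₁ e^(4x) + c₂ e^(2x).
Apply y(0) = 1: c₁ + c₂ = 1. Apply y'(0) = 3: 4 c₁ + 2 c₂ = 3.
Solve: c₁ = 1/2, c₂ = 1/2.
Particular solution: y = (1/2)e^(4x) + (1/2)e^(2x).


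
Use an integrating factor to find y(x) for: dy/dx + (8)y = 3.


P(x) = 8, Q(x) = 3; integrating factor μ = e^(8x).
(μ y)' = 3e^(8x) ⇒ μ y = (3/8)e^(8x) + C.
Divide by μ: y = 3/8 + Ce^(-8x).


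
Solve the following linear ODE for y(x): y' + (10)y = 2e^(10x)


P(x) = 10 ⇒ μ = e^(10x).
(μ y)' = 2e^(20x) ⇒ μ y = (2/20)e^(20x) + C.
Divide by μ: y = (1/10)e^(10x) + Ce^(-10x).


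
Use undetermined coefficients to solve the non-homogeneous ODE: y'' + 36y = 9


Homogeneous part: r² + 36 = 0 ⇒ r = ±6i, so y_h = C₁cos(6x) + C₂sin(6x).
Try constant y_p = A; plug in: 36A = 9 ⇒ A = 1/4.
General solution: y = C₁cos(6x) + C₂sin(6x) + 1/4.


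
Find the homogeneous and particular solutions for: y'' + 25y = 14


Homogeneous part: r² + 25 = 0 ⇒ r = ±5i, so y_h = C₁cos(5x) + C₂sin(5x).
Try constant y_p = A; plug in: 25A = 14 ⇒ A = 14/25.
General solution: y = C₁cos(5x) + C₂sin(5x) + 14/25.


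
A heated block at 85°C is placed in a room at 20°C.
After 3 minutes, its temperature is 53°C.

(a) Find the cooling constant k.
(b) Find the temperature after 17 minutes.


Newton's law: T(t) = T_a + (T₀ - T_a)e^(-kt).
(a) Use T(3) = 53: (53 - 20)/(85 - 20) = e^(-k·3), so k = -ln(0.508)/3 ≈ 0.2260.
(b) Apply k to t = 17: T(17) = 20 + (65)e^(-3.841) ≈ 21.4°C.


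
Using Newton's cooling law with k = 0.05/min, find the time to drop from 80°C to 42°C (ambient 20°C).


From T(t) = T_a + (T₀ - T_a)e^(-kt), set T(t) = 42:
(42 - 20) / (80 - 20) = e^(-0.05t), so t = -ln(0.367)/0.05 ≈ 20.1 minutes.


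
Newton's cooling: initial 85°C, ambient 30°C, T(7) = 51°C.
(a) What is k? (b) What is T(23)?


Newton's law: T(t) = T_a + (T₀ - T_a)e^(-kt).
(a) Use T(7) = 51: (51 - 30)/(85 - 30) = e^(-k·7), so k = -ln(0.382)/7 ≈ 0.1375.
(b) Apply k to t = 23: T(23) = 30 + (55)e^(-3.164) ≈ 32.3°C.


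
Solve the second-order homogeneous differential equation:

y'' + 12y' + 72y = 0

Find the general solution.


Characteristic equation: r² + 12r + 72 = 0.
Discriminant is negative; roots r = -6 ± 6i (complex conjugate pair).
General solution uses e^(α x)(C₁ cos(β x) + C₂ sin(β x)): y = e^(-6x)(C₁cos(6x) + C₂sin(6x)).


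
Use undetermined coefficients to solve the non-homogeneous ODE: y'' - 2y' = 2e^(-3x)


Characteristic roots of r² - 2r = 0 are 2, 0.
y_h = C₁e^(2x) + C₂.
Forcing exponent -3 is not a characteristic root; try y_p = Ae^(-3x).
Substitute: A·(9 + (-2)·-3 + (0)) = A·15 = 2, so A = 2/15.
General solution: y = C₁e^(2x) + C₂ + (2/15)e^(-3x).


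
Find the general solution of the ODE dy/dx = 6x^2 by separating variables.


Integrate both sides with respect to x: y = ∫ 6x^2 dx = 2x^3 + C.


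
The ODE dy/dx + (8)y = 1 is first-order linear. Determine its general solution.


P(x) = 8, Q(x) = 1; integrating factor μ = e^(8x).
(μ y)' = e^(8x) ⇒ μ y = (1/8)e^(8x) + C.
Divide by μ: y = 1/8 + Ce^(-8x).


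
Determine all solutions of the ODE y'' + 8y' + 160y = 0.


Characteristic equation: r² + 8r + 160 = 0.
Discriminant is negative; roots r = -4 ± 12i (complex conjugate pair).
General solution uses e^(α x)(C₁ cos(β x) + C₂ sin(β x)): y = e^(-4x)(C₁cos(12x) + C₂sin(12x)).


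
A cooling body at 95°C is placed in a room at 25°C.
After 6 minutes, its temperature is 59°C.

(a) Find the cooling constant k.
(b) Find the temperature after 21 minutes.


Newton's law: T(t) = T_a + (T₀ - T_a)e^(-kt).
(a) Use T(6) = 59: (59 - 25)/(95 - 25) = e^(-k·6), so k = -ln(0.486)/6 ≈ 0.1204.
(b) Apply k to t = 21: T(21) = 25 + (70)e^(-2.527) ≈ 30.6°C.


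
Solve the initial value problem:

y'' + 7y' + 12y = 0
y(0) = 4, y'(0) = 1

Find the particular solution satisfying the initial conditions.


Characteristic roots of r² + 7r + 12 = 0 are -3, -4.
General solution y = c₁ e^(-3x) + c₂ e^(-4x).
Apply y(0) = 4: c₁ + c₂ = 4. Apply y'(0) = 1: -3 c₁ - 4 c₂ = 1.
Solve: c₁ = 17, c₂ = -13.
Particular solution: y = 17e^(-3x) - 13e^(-4x).


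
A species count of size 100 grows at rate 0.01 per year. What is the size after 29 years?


The ODE dP/dt = 0.01P has solution P(t) = P(0)e^(0.01t).
Substitute P(0) = 100 and t = 29: P(29) = 100 e^(0.29) ≈ 134.


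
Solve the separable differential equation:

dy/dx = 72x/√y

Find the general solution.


Separate: √y dy = 72x dx.
Integrate: (2/3)y^(3/2) = 36x² + C.


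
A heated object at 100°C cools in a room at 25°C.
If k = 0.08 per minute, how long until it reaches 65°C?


From T(t) = T_a + (T₀ - T_a)e^(-kt), set T(t) = 65:
(65 - 25) / (100 - 25) = e^(-0.08t), so t = -ln(0.533)/0.08 ≈ 7.9 minutes.


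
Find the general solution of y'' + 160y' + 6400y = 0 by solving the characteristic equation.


Characteristic equation: r² + 160r + 6400 = 0, i.e. (r + 80)² = 0.
Repeated root r = -80; include an x factor for the second linearly independent solution.
General solution: y = (C₁ + C₂x)e^(-80x).


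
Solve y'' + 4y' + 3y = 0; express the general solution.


Characteristic equation: r² + 4r + 3 = 0.
Factor: (r + 1)(r + 3) = 0 ⇒ r = -1, -3 (distinct real).
General solution: y = C₁e^(-x) + C₂e^(-3x).


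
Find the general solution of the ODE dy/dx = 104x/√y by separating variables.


Separate: √y dy = 104x dx.
Integrate: (2/3)y^(3/2) = 52x² + C.


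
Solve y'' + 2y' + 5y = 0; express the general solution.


Characteristic equation: r² + 2r + 5 = 0.
Discriminant is negative; roots r = -1 ± 2i (complex conjugate pair).
General solution uses e^(α x)(C₁ cos(β x) + C₂ sin(β x)): y = e^(-x)(C₁cos(2x) + C₂sin(2x)).


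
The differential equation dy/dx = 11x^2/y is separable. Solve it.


Separate variables: y dy = 11x^2 dx.
Integrate both sides: y²/2 = (11/3)x^3 + C₀.
Multiply by 2: y² = (22/3)x^3 + C.


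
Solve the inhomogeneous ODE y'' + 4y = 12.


Homogeneous part: r² + 4 = 0 ⇒ r = ±2i, so y_h = C₁cos(2x) + C₂sin(2x).
Try constant y_p = A; plug in: 4A = 12 ⇒ A = 3.
General solution: y = C₁cos(2x) + C₂sin(2x) + 3.


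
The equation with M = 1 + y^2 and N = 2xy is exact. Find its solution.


Check exactness: ∂M/∂y = 2y and ∂N/∂x = 2y; equal, so the equation is exact.
Integrate M with respect to x (treating y as constant): ∫M dx = x + xy^2 + h(y).
Differentiate w.r.t. y and set equal to N: all terms match, so h'(y) = 0 and h is a constant absorbed into C.
General solution: x + xy^2 = C.


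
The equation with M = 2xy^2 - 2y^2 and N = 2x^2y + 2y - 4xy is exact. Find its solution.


Check exactness: ∂M/∂y = 4xy - 4y and ∂N/∂x = 4xy - 4y; equal, so the equation is exact.
Integrate M with respect to x (treating y as constant): ∫M dx = x^2y^2 - 2xy^2 + h(y).
Differentiate w.r.t. y and set equal to N: the x-dependent terms already match, leaving h'(y) = 2y. Integrate: h(y) = y^2.
So F(x,y) = x^2y^2 + y^2 - 2xy^2.
General solution: x^2y^2 + y^2 - 2xy^2 = C.


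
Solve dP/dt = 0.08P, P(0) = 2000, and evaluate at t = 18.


The ODE dP/dt = 0.08P has solution P(t) = P(0)e^(0.08t).
Substitute P(0) = 2000 and t = 18: P(18) = 2000 e^(1.44) ≈ 8441.


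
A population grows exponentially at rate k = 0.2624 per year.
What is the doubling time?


Exponential growth: P(t) = P₀ e^(0.2624t). Set P(t)/P₀ = 2: e^(0.2624t) = 2.
Solve: t = ln(2)/0.2624 ≈ 2.64 years.


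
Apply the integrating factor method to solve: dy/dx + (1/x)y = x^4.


P(x) = 1/x ⇒ μ = x^1.
(x^1 y)' = x^5 ⇒ x^1 y = x^6/(6) + C.
Solve for y: y = (1/6)x^5 + C/x^1.


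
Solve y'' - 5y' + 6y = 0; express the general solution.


Characteristic equation: r² - 5r + 6 = 0.
Factor: (r - 3)(r - 2) = 0 ⇒ r = 3, 2 (distinct real).
General solution: y = C₁e^(3x) + C₂e^(2x).


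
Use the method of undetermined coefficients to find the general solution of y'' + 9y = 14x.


Homogeneous: r² + 9 = 0 ⇒ r = ±3i, y_h = C₁cos(3x) + C₂sin(3x).
Polynomial forcing; try y_p = Ax + B. Then y_p'' + 9 y_p = 9(Ax + B) = 14x, so B = 0 and A = 14/9.
General solution: y = C₁cos(3x) + C₂sin(3x) + (14/9)x.


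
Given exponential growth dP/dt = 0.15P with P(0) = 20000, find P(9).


The ODE dP/dt = 0.15P has solution P(t) = P(0)e^(0.15t).
Substitute P(0) = 20000 and t = 9: P(9) = 20000 e^(1.35) ≈ 77149.


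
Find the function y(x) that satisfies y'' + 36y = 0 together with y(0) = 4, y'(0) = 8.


Characteristic roots of r² + 36 = 0 are ±6i, so y = C₁cos(6x) + C₂sin(6x).
Apply y(0) = 4: C₁ = 4. Differentiate and apply y'(0) = 8: 6·C₂ = 8, so C₂ = 4/3.
Particular solution: y = 4cos(6x) + (4/3)sin(6x).


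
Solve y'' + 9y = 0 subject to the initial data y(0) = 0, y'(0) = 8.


Characteristic roots of r² + 9 = 0 are ±3i, so y = C₁cos(3x) + C₂sin(3x).
Apply y(0) = 0: C₁ = 0. Differentiate and apply y'(0) = 8: 3·C₂ = 8, so C₂ = 8/3.
Particular solution: y = (8/3)sin(3x).


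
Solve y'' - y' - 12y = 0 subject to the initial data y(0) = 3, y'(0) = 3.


Characteristic roots of r² - r - 12 = 0 are 4, -3.
General solution y = c₁ e^(4x) + c₂ e^(-3x).
Apply y(0) = 3: c₁ + c₂ = 3. Apply y'(0) = 3: 4 c₁ - 3 c₂ = 3.
Solve: c₁ = 12/7, c₂ = 9/7.
Particular solution: y = (12/7)e^(4x) + (9/7)e^(-3x).


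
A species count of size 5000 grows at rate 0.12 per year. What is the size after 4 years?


The ODE dP/dt = 0.12P has solution P(t) = P(0)e^(0.12t).
Substitute P(0) = 5000 and t = 4: P(4) = 5000 e^(0.48) ≈ 8080.


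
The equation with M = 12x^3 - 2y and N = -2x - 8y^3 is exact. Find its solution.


Check exactness: ∂M/∂y = -2 and ∂N/∂x = -2; equal, so the equation is exact.
Integrate M with respect to x (treating y as constant): ∫M dx = 3x^4 - 2xy + h(y).
Differentiate w.r.t. y and set equal to N: the x-dependent terms already match, leaving h'(y) = -8y^3. Integrate: h(y) = -2y^4.
So F(x,y) = 3x^4 - 2xy - 2y^4.
General solution: 3x^4 - 2xy - 2y^4 = C.


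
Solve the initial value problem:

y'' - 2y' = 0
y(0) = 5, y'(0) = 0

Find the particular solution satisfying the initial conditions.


Characteristic roots of r² - 2r = 0 are 0, 2.
General solution y = c₁ + c₂ e^(2x).
Apply y(0) = 5: c₁ + c₂ = 5. Apply y'(0) = 0: 0 c₁ + 2 c₂ = 0.
Solve: c₁ = 5, c₂ = 0.
Particular solution: y = 5 + 0e^(2x).


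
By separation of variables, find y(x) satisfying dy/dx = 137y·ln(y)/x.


Separate: dy/[y ln(y)] = 137 dx/x.
Substitute u = ln(y): du/u = 137 dx/x.
Integrate: ln|ln(y)| = 137ln|x| + C₀, hence ln(y) = C·x^137.


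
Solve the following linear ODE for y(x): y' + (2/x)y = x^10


P(x) = 2/x ⇒ μ = x^2.
(x^2 y)' = x^2·x^10 = x^12.
Integrate: x^2 y = x^13/(13) + C.
Solve for y: y = (1/13)x^11 + C/x^2.


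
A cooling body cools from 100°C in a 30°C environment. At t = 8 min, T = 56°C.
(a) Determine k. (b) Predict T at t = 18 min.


Newton's law: T(t) = T_a + (T₀ - T_a)e^(-kt).
(a) Use T(8) = 56: (56 - 30)/(100 - 30) = e^(-k·8), so k = -ln(0.371)/8 ≈ 0.1238.
(b) Apply k to t = 18: T(18) = 30 + (70)e^(-2.228) ≈ 37.5°C.


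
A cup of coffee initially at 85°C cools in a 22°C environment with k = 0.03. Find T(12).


Newton's law: dT/dt = -k(T - T_a) has solution T(t) = T_a + (T₀ - T_a)e^(-kt).
Plug in T_a = 22, T₀ = 85, k = 0.03, t = 12: T(12) = 22 + (63)e^(-0.36) ≈ 66.0°C.


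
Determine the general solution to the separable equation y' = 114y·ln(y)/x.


Separate: dy/[y ln(y)] = 114 dx/x.
Substitute u = ln(y): du/u = 114 dx/x.
Integrate: ln|ln(y)| = 114ln|x| + C₀, hence ln(y) = C·x^114.


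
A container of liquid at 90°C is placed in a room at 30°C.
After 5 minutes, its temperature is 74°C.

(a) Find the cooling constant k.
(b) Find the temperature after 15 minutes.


Newton's law: T(t) = T_a + (T₀ - T_a)e^(-kt).
(a) Use T(5) = 74: (74 - 30)/(90 - 30) = e^(-k·5), so k = -ln(0.733)/5 ≈ 0.0620.
(b) Apply k to t = 15: T(15) = 30 + (60)e^(-0.930) ≈ 53.7°C.


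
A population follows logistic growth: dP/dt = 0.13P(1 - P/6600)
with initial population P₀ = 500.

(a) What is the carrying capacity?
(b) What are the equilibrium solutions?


Logistic ODE dP/dt = 0.13P(1 - P/6600) has equilibria where dP/dt = 0, i.e. P = 0 or P = 6600.
The coefficient (1 - P/K) = 0 when P = K, identifying K = 6600 as the carrying capacity.
(a) K = 6600; (b) equilibria P = 0 and P = 6600.


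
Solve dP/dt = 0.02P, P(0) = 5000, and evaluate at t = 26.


The ODE dP/dt = 0.02P has solution P(t) = P(0)e^(0.02t).
Substitute P(0) = 5000 and t = 26: P(26) = 5000 e^(0.52) ≈ 8410.


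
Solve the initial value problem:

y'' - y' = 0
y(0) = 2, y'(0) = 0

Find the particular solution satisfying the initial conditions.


Characteristic roots of r² - r = 0 are 1, 0.
General solution y = c₁ e^(x) + c₂.
Apply y(0) = 2: c₁ + c₂ = 2. Apply y'(0) = 0: 1 c₁ + 0 c₂ = 0.
Solve: c₁ = 0, c₂ = 2.
Particular solution: y = 0e^(x) + 2.


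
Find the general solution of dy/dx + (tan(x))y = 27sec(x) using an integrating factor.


P(x) = tan(x) ⇒ μ = e^(∫tan(x)dx) = sec(x).
(sec(x) y)' = 27sec²(x) ⇒ sec(x) y = 27tan(x) + C.
Multiply by cos(x): y = 27sin(x) + C·cos(x).


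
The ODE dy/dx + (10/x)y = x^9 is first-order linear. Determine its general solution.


P(x) = 10/x ⇒ μ = x^10.
(x^10 y)' = x^10·x^9 = x^19.
Integrate: x^10 y = x^20/(20) + C.
Solve for y: y = (1/20)x^10 + C/x^10.


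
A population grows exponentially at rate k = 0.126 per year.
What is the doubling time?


Exponential growth: P(t) = P₀ e^(0.126t). Set P(t)/P₀ = 2: e^(0.126t) = 2.
Solve: t = ln(2)/0.126 ≈ 5.50 years.


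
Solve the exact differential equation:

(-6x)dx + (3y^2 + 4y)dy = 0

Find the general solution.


Check exactness: ∂M/∂y = 0 and ∂N/∂x = 0; equal, so the equation is exact.
Integrate M with respect to x (treating y as constant): ∫M dx = -3x^2 + h(y).
Differentiate w.r.t. y and set equal to N: the x-dependent terms already match, leaving h'(y) = 3y^2 + 4y. Integrate: h(y) = y^3 + 2y^2.
So F(x,y) = y^3 + 2y^2 - 3x^2.
General solution: y^3 + 2y^2 - 3x^2 = C.


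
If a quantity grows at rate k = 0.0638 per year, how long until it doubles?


Exponential growth: P(t) = P₀ e^(0.0638t). Set P(t)/P₀ = 2: e^(0.0638t) = 2.
Solve: t = ln(2)/0.0638 ≈ 10.86 years.


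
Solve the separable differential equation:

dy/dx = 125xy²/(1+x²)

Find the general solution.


Separate: dy/y² = 125x/(1+x²) dx.
Integrate LHS: ∫ dy/y² = -1/y.
Integrate RHS via u = 1+x²: (125/2)ln(1+x²) + C.
Result: -1/y = (125/2)ln(1+x²) + C.


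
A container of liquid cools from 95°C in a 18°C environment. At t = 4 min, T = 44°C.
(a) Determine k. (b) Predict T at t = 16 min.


Newton's law: T(t) = T_a + (T₀ - T_a)e^(-kt).
(a) Use T(4) = 44: (44 - 18)/(95 - 18) = e^(-k·4), so k = -ln(0.338)/4 ≈ 0.2714.
(b) Apply k to t = 16: T(16) = 18 + (77)e^(-4.343) ≈ 19.0°C.


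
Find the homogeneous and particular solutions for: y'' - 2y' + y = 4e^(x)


Characteristic polynomial (r - 1)² = 0; repeated root r = 1.
y_h = (C₁ + C₂x)e^(x). Forcing matches the repeated root (resonance), so try y_p = Ax² e^(x).
Substitute and solve for A: 2A = 4, so A = 2.
General solution: y = (C₁ + C₂x + 2x²)e^(x).


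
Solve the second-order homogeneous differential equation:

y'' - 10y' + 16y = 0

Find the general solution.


Characteristic equation: r² - 10r + 16 = 0.
Factor: (r - 8)(r - 2) = 0 ⇒ r = 8, 2 (distinct real).
General solution: y = C₁e^(8x) + C₂e^(2x).


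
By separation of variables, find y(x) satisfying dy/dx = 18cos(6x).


g(y) = 1, so integrate directly: y = ∫ 18cos(6x) dx = 3sin(6x) + C.


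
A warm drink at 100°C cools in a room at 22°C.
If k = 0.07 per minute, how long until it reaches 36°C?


From T(t) = T_a + (T₀ - T_a)e^(-kt), set T(t) = 36:
(36 - 22) / (100 - 22) = e^(-0.07t), so t = -ln(0.179)/0.07 ≈ 24.5 minutes.


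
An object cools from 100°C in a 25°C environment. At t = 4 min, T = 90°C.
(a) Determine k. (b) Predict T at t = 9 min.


Newton's law: T(t) = T_a + (T₀ - T_a)e^(-kt).
(a) Use T(4) = 90: (90 - 25)/(100 - 25) = e^(-k·4), so k = -ln(0.867)/4 ≈ 0.0358.
(b) Apply k to t = 9: T(9) = 25 + (75)e^(-0.322) ≈ 79.4°C.


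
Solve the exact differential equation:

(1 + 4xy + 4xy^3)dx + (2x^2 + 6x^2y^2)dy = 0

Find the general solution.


Check exactness: ∂M/∂y = 4x + 12xy^2 and ∂N/∂x = 4x + 12xy^2; equal, so the equation is exact.
Integrate M with respect to x (treating y as constant): ∫M dx = x + 2x^2y + 2x^2y^3 + h(y).
Differentiate w.r.t. y and set equal to N: all terms match, so h'(y) = 0 and h is a constant absorbed into C.
General solution: x + 2x^2y + 2x^2y^3 = C.


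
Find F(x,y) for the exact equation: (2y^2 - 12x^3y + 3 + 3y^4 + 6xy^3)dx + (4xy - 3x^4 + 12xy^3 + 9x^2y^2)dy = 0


Check exactness: ∂M/∂y = 4y - 12x^3 + 12y^3 + 18xy^2 and ∂N/∂x = 4y - 12x^3 + 12y^3 + 18xy^2; equal, so the equation is exact.
Integrate M with respect to x (treating y as constant): ∫M dx = 2xy^2 - 3x^4y + 3x + 3xy^4 + 3x^2y^3 + h(y).
Differentiate w.r.t. y and set equal to N: all terms match, so h'(y) = 0 and h is a constant absorbed into C.
General solution: 2xy^2 - 3x^4y + 3x + 3xy^4 + 3x^2y^3 = C.


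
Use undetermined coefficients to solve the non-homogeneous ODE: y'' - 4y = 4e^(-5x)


Characteristic roots of r² - 4 = 0 are -2, 2.
y_h = C₁e^(-2x) + C₂e^(2x).
Forcing exponent -5 is not a characteristic root; try y_p = Ae^(-5x).
Substitute: A·(25 + (0)·-5 + (-4)) = A·21 = 4, so A = 4/21.
General solution: y = C₁e^(-2x) + C₂e^(2x) + (4/21)e^(-5x).


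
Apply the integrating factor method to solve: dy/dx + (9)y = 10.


P(x) = 9, Q(x) = 10; integrating factor μ = e^(9x).
(μ y)' = 10e^(9x) ⇒ μ y = (10/9)e^(9x) + C.
Divide by μ: y = 10/9 + Ce^(-9x).


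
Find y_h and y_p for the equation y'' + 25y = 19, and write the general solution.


Homogeneous part: r² + 25 = 0 ⇒ r = ±5i, so y_h = C₁cos(5x) + C₂sin(5x).
Try constant y_p = A; plug in: 25A = 19 ⇒ A = 19/25.
General solution: y = C₁cos(5x) + C₂sin(5x) + 19/25.


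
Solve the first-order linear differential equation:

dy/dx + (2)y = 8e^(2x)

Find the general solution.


P(x) = 2 ⇒ μ = e^(2x).
(μ y)' = 8e^(4x) ⇒ μ y = (8/4)e^(4x) + C.
Divide by μ: y = 2e^(2x) + Ce^(-2x).


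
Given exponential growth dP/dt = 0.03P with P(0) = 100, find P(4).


The ODE dP/dt = 0.03P has solution P(t) = P(0)e^(0.03t).
Substitute P(0) = 100 and t = 4: P(4) = 100 e^(0.12) ≈ 113.


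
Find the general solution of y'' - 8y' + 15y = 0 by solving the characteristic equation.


Characteristic equation: r² - 8r + 15 = 0.
Factor: (r - 5)(r - 3) = 0 ⇒ r = 5, 3 (distinct real).
General solution: y = C₁e^(5x) + C₂e^(3x).


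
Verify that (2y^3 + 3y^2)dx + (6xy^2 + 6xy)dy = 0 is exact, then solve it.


Check exactness: ∂M/∂y = 6y^2 + 6y and ∂N/∂x = 6y^2 + 6y; equal, so the equation is exact.
Integrate M with respect to x (treating y as constant): ∫M dx = 2xy^3 + 3xy^2 + h(y).
Differentiate w.r.t. y and set equal to N: all terms match, so h'(y) = 0 and h is a constant absorbed into C.
General solution: 2xy^3 + 3xy^2 = C.


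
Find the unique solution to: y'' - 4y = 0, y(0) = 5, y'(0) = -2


Characteristic roots of r² - 4 = 0 are -2, 2.
General solution y = c₁ e^(-2x) + c₂ e^(2x).
Apply y(0) = 5: c₁ + c₂ = 5. Apply y'(0) = -2: -2 c₁ + 2 c₂ = -2.
Solve: c₁ = 3, c₂ = 2.
Particular solution: y = 3e^(-2x) + 2e^(2x).


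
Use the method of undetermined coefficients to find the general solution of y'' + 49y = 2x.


Homogeneous: r² + 49 = 0 ⇒ r = ±7i, y_h = C₁cos(7x) + C₂sin(7x).
Polynomial forcing; try y_p = Ax + B. Then y_p'' + 49 y_p = 49(Ax + B) = 2x, so B = 0 and A = 2/49.
General solution: y = C₁cos(7x) + C₂sin(7x) + (2/49)x.


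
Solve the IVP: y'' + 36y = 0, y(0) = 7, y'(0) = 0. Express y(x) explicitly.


Characteristic roots of r² + 36 = 0 are ±6i, so y = C₁cos(6x) + C₂sin(6x).
Apply y(0) = 7: C₁ = 7. Differentiate and apply y'(0) = 0: 6·C₂ = 0, so C₂ = 0.
Particular solution: y = 7cos(6x).


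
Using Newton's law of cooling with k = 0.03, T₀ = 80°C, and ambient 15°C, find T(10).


Newton's law: dT/dt = -k(T - T_a) has solution T(t) = T_a + (T₀ - T_a)e^(-kt).
Plug in T_a = 15, T₀ = 80, k = 0.03, t = 10: T(10) = 15 + (65)e^(-0.30) ≈ 63.2°C.


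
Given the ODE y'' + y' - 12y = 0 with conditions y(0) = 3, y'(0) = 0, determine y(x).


Characteristic roots of r² + r - 12 = 0 are -4, 3.
General solution y = c₁ e^(-4x) + c₂ e^(3x).
Apply y(0) = 3: c₁ + c₂ = 3. Apply y'(0) = 0: -4 c₁ + 3 c₂ = 0.
Solve: c₁ = 9/7, c₂ = 12/7.
Particular solution: y = (9/7)e^(-4x) + (12/7)e^(3x).


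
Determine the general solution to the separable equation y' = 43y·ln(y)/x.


Separate: dy/[y ln(y)] = 43 dx/x.
Substitute u = ln(y): du/u = 43 dx/x.
Integrate: ln|ln(y)| = 43ln|x| + C₀, hence ln(y) = C·x^43.


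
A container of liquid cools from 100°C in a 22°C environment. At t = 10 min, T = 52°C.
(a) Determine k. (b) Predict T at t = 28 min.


Newton's law: T(t) = T_a + (T₀ - T_a)e^(-kt).
(a) Use T(10) = 52: (52 - 22)/(100 - 22) = e^(-k·10), so k = -ln(0.385)/10 ≈ 0.0956.
(b) Apply k to t = 28: T(28) = 22 + (78)e^(-2.675) ≈ 27.4°C.


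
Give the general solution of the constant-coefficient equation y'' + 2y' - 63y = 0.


Characteristic equation: r² + 2r - 63 = 0.
Factor: (r + 9)(r - 7) = 0 ⇒ r = -9, 7 (distinct real).
General solution: y = C₁e^(-9x) + C₂e^(7x).


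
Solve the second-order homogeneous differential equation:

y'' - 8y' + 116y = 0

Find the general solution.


Characteristic equation: r² - 8r + 116 = 0.
Discriminant is negative; roots r = 4 ± 10i (complex conjugate pair).
General solution uses e^(α x)(C₁ cos(β x) + C₂ sin(β x)): y = e^(4x)(C₁cos(10x) + C₂sin(10x)).


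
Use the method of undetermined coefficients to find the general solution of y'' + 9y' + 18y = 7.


Characteristic roots of r² + 9r + 18 = 0 are -6, -3.
y_h = C₁e^(-6x) + C₂e^(-3x).
Constant forcing; try y_p = A. Then 18A = 7 ⇒ A = 7/18.
General solution: y = C₁e^(-6x) + C₂e^(-3x) + 7/18.


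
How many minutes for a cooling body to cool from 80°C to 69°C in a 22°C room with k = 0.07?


From T(t) = T_a + (T₀ - T_a)e^(-kt), set T(t) = 69:
(69 - 22) / (80 - 22) = e^(-0.07t), so t = -ln(0.810)/0.07 ≈ 3.0 minutes.


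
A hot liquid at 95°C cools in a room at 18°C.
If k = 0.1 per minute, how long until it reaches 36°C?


From T(t) = T_a + (T₀ - T_a)e^(-kt), set T(t) = 36:
(36 - 18) / (95 - 18) = e^(-0.1t), so t = -ln(0.234)/0.1 ≈ 14.5 minutes.


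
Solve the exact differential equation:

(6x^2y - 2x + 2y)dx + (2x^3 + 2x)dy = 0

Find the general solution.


Check exactness: ∂M/∂y = 6x^2 + 2 and ∂N/∂x = 6x^2 + 2; equal, so the equation is exact.
Integrate M with respect to x (treating y as constant): ∫M dx = 2x^3y - x^2 + 2xy + h(y).
Differentiate w.r.t. y and set equal to N: all terms match, so h'(y) = 0 and h is a constant absorbed into C.
General solution: 2x^3y - x^2 + 2xy = C.


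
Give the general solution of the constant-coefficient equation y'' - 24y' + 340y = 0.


Characteristic equation: r² - 24r + 340 = 0.
Discriminant is negative; roots r = 12 ± 14i (complex conjugate pair).
General solution uses e^(α x)(C₁ cos(β x) + C₂ sin(β x)): y = e^(12x)(C₁cos(14x) + C₂sin(14x)).


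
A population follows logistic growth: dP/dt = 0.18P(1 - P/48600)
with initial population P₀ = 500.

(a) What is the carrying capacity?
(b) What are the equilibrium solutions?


Logistic ODE dP/dt = 0.18P(1 - P/48600) has equilibria where dP/dt = 0, i.e. P = 0 or P = 48600.
The coefficient (1 - P/K) = 0 when P = K, identifying K = 48600 as the carrying capacity.
(a) K = 48600; (b) equilibria P = 0 and P = 48600.


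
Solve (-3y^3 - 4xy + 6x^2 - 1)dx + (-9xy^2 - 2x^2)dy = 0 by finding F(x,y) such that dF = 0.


Check exactness: ∂M/∂y = -9y^2 - 4x and ∂N/∂x = -9y^2 - 4x; equal, so the equation is exact.
Integrate M with respect to x (treating y as constant): ∫M dx = -3xy^3 - 2x^2y + 2x^3 - x + h(y).
Differentiate w.r.t. y and set equal to N: all terms match, so h'(y) = 0 and h is a constant absorbed into C.
General solution: -3xy^3 - 2x^2y + 2x^3 - x = C.


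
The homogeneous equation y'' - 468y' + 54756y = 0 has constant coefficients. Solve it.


Characteristic equation: r² - 468r + 54756 = 0, i.e. (r - 234)² = 0.
Repeated root r = 234; include an x factor for the second linearly independent solution.
General solution: y = (C₁ + C₂x)e^(234x).


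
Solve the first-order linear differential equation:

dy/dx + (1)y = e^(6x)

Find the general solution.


P(x) = 1 ⇒ μ = e^(x).
(μ y)' = e^(7x) ⇒ μ y = e^(7x)/7 + C.
Divide by μ: y = (1/7)e^(6x) + Ce^(-x).


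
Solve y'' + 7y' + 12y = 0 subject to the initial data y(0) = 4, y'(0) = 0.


Characteristic roots of r² + 7r + 12 = 0 are -3, -4.
General solution y = c₁ e^(-3x) + c₂ e^(-4x).
Apply y(0) = 4: c₁ + c₂ = 4. Apply y'(0) = 0: -3 c₁ - 4 c₂ = 0.
Solve: c₁ = 16, c₂ = -12.
Particular solution: y = 16e^(-3x) - 12e^(-4x).


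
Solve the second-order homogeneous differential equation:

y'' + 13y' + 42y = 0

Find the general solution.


Characteristic equation: r² + 13r + 42 = 0.
Factor: (r + 7)(r + 6) = 0 ⇒ r = -7, -6 (distinct real).
General solution: y = C₁e^(-7x) + C₂e^(-6x).


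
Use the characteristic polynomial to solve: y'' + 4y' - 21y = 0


Characteristic equation: r² + 4r - 21 = 0.
Factor: (r + 7)(r - 3) = 0 ⇒ r = -7, 3 (distinct real).
General solution: y = C₁e^(-7x) + C₂e^(3x).


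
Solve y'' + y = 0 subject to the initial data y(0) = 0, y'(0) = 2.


Characteristic roots of r² + 1 = 0 are ±1i, so y = C₁cos(x) + C₂sin(x).
Apply y(0) = 0: C₁ = 0. Differentiate and apply y'(0) = 2: 1·C₂ = 2, so C₂ = 2.
Particular solution: y = 2sin(x).


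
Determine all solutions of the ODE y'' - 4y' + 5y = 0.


Characteristic equation: r² - 4r + 5 = 0.
Discriminant is negative; roots r = 2 ± 1i (complex conjugate pair).
General solution uses e^(α x)(C₁ cos(β x) + C₂ sin(β x)): y = e^(2x)(C₁cos(x) + C₂sin(x)).


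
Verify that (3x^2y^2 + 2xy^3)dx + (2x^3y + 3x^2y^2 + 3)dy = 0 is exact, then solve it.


Check exactness: ∂M/∂y = 6x^2y + 6xy^2 and ∂N/∂x = 6x^2y + 6xy^2; equal, so the equation is exact.
Integrate M with respect to x (treating y as constant): ∫M dx = x^3y^2 + x^2y^3 + h(y).
Differentiate w.r.t. y and set equal to N: the x-dependent terms already match, leaving h'(y) = 3. Integrate: h(y) = 3y.
So F(x,y) = x^3y^2 + x^2y^3 + 3y.
General solution: x^3y^2 + x^2y^3 + 3y = C.


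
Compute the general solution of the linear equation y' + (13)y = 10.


P(x) = 13, Q(x) = 10; integrating factor μ = e^(13x).
(μ y)' = 10e^(13x) ⇒ μ y = (10/13)e^(13x) + C.
Divide by μ: y = 10/13 + Ce^(-13x).


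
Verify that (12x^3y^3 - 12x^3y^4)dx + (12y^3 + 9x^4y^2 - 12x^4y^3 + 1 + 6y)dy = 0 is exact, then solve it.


Check exactness: ∂M/∂y = 36x^3y^2 - 48x^3y^3 and ∂N/∂x = 36x^3y^2 - 48x^3y^3; equal, so the equation is exact.
Integrate M with respect to x (treating y as constant): ∫M dx = 3x^4y^3 - 3x^4y^4 + h(y).
Differentiate w.r.t. y and set equal to N: the x-dependent terms already match, leaving h'(y) = 12y^3 + 1 + 6y. Integrate: h(y) = 3y^4 + y + 3y^2.
So F(x,y) = 3y^4 + 3x^4y^3 - 3x^4y^4 + y + 3y^2.
General solution: 3y^4 + 3x^4y^3 - 3x^4y^4 + y + 3y^2 = C.


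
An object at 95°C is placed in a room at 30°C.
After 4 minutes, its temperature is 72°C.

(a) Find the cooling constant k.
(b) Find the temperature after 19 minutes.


Newton's law: T(t) = T_a + (T₀ - T_a)e^(-kt).
(a) Use T(4) = 72: (72 - 30)/(95 - 30) = e^(-k·4), so k = -ln(0.646)/4 ≈ 0.1092.
(b) Apply k to t = 19: T(19) = 30 + (65)e^(-2.074) ≈ 38.2°C.


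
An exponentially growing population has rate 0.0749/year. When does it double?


Exponential growth: P(t) = P₀ e^(0.0749t). Set P(t)/P₀ = 2: e^(0.0749t) = 2.
Solve: t = ln(2)/0.0749 ≈ 9.25 years.


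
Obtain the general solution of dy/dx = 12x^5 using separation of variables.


Integrate both sides with respect to x: y = ∫ 12x^5 dx = 2x^6 + C.
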